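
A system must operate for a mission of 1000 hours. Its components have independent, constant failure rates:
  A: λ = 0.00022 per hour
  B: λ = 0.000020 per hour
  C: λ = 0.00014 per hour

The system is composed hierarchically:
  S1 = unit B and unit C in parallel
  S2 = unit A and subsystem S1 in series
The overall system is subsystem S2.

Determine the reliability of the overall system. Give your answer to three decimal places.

0.800

R(A) = exp(−0.00022 × 1000) = 0.80252
R(B) = exp(−0.000020 × 1000) = 0.98020
R(C) = exp(−0.00014 × 1000) = 0.86936
Parallel (B and C): 1 − (1 − 0.98020)(1 − 0.86936) = 0.99741
Series (A and [0.99741]): 0.80252 × 0.99741 = 0.800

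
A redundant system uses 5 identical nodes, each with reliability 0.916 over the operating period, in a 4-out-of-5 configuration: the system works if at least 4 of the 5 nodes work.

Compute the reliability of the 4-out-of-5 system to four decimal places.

0.9406

R = Σ_{i=4}^{5} C(5,i) p^i (1−p)^{5−i} with p = 0.916
C(5,4)·0.916^4·0.084^1 = 0.295686
C(5,5)·0.916^5·0.084^0 = 0.644878
Sum = 0.9406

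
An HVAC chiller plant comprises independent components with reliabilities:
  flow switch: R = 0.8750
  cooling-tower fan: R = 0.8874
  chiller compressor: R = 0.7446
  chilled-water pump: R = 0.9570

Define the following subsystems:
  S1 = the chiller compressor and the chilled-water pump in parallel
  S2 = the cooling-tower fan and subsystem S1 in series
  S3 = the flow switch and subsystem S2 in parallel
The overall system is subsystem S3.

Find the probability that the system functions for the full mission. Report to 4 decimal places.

0.9847

Parallel (chiller compressor and chilled-water pump): 1 − (1 − 0.744600)(1 − 0.957000) = 0.989018
Series (cooling-tower fan and [0.989018]): 0.887400 × 0.989018 = 0.877655
Parallel (flow switch and [0.877655]): 1 − (1 − 0.875000)(1 − 0.877655) = 0.9847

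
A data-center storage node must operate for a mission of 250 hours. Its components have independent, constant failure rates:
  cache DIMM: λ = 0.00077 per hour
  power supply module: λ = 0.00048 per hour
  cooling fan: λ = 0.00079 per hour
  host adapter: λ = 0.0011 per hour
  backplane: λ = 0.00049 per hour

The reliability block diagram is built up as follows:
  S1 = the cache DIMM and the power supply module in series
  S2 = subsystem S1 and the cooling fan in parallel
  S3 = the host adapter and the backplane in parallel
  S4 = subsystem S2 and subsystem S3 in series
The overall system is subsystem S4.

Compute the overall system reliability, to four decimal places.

0.9255

R(cache DIMM) = exp(−0.00077 × 250) = 0.824894
R(power supply module) = exp(−0.00048 × 250) = 0.886920
R(cooling fan) = exp(−0.00079 × 250) = 0.820780
R(host adapter) = exp(−0.0011 × 250) = 0.759572
R(backplane) = exp(−0.00049 × 250) = 0.884706
Series (cache DIMM and power supply module): 0.824894 × 0.886920 = 0.731615
Parallel ([0.731615] and cooling fan): 1 − (1 − 0.731615)(1 − 0.820780) = 0.951900
Parallel (host adapter and backplane): 1 − (1 − 0.759572)(1 − 0.884706) = 0.972280
Series ([0.951900] and [0.972280]): 0.951900 × 0.972280 = 0.9255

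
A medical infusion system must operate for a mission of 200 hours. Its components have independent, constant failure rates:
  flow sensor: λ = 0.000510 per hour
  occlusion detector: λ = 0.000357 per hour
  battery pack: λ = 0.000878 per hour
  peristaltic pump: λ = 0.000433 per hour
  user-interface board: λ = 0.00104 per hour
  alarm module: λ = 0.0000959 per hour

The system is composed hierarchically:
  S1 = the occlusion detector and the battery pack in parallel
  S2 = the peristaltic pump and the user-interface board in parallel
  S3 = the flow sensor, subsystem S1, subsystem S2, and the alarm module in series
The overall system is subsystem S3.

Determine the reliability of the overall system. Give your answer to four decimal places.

0.8624

R(flow sensor) = exp(−0.000510 × 200) = 0.903030
R(occlusion detector) = exp(−0.000357 × 200) = 0.931089
R(battery pack) = exp(−0.000878 × 200) = 0.838953
R(peristaltic pump) = exp(−0.000433 × 200) = 0.917044
R(user-interface board) = exp(−0.00104 × 200) = 0.812207
R(alarm module) = exp(−0.0000959 × 200) = 0.981003
Parallel (occlusion detector and battery pack): 1 − (1 − 0.931089)(1 − 0.838953) = 0.988902
Parallel (peristaltic pump and user-interface board): 1 − (1 − 0.917044)(1 − 0.812207) = 0.984421
Series (flow sensor, [0.988902], [0.984421], and alarm module): 0.903030 × 0.988902 × 0.984421 × 0.981003 = 0.8624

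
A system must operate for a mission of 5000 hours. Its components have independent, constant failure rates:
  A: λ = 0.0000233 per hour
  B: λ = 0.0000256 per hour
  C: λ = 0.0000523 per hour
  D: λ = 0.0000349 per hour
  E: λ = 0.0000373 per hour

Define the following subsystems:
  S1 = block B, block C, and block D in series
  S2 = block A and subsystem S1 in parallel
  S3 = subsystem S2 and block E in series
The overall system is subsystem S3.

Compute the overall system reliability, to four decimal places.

0.7905

R(A) = exp(−0.0000233 × 5000) = 0.890030
R(B) = exp(−0.0000256 × 5000) = 0.879853
R(C) = exp(−0.0000523 × 5000) = 0.769896
R(D) = exp(−0.0000349 × 5000) = 0.839877
R(E) = exp(−0.0000373 × 5000) = 0.829859
Series (B, C, and D): 0.879853 × 0.769896 × 0.839877 = 0.568929
Parallel (A and [0.568929]): 1 − (1 − 0.890030)(1 − 0.568929) = 0.952595
Series ([0.952595] and E): 0.952595 × 0.829859 = 0.7905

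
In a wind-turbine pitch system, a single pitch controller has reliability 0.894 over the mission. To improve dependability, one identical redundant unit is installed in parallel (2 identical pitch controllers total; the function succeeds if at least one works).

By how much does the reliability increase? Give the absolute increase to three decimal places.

R_before = 0.894
R_after = 1 − (1 − 0.894)^2 = 0.989
ΔR = 0.989 − 0.894 = 0.095

0.095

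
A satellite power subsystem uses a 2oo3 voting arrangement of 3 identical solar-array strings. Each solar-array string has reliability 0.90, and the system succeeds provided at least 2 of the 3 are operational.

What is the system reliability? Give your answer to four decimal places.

0.9720

R = Σ_{i=2}^{3} C(3,i) p^i (1−p)^{3−i} with p = 0.90
C(3,2)·0.90^2·0.10^1 = 0.243000
C(3,3)·0.90^3·0.10^0 = 0.729000
Sum = 0.9720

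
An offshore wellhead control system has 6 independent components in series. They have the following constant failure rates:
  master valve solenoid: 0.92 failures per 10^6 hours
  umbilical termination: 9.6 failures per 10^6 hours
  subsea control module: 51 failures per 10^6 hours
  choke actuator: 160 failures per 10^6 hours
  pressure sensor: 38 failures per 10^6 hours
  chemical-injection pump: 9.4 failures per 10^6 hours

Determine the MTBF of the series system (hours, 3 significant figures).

Series of exponential components: λ_sys = Σ λ_i
λ_sys = 0.00000092 + 0.0000096 + 0.000051 + 0.00016 + 0.000038 + 0.0000094 = 2.6892e-04 /h
MTBF = 1 / λ_sys = 3720 h

3720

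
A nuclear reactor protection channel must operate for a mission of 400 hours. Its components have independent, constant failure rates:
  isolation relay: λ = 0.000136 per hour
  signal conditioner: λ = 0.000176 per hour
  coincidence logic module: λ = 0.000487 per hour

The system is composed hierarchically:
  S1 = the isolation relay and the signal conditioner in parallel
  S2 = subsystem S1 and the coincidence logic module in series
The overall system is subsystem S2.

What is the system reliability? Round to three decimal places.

R(isolation relay) = exp(−0.000136 × 400) = 0.94705
R(signal conditioner) = exp(−0.000176 × 400) = 0.93202
R(coincidence logic module) = exp(−0.000487 × 400) = 0.82300
Parallel (isolation relay and signal conditioner): 1 − (1 − 0.94705)(1 − 0.93202) = 0.99640
Series ([0.99640] and coincidence logic module): 0.99640 × 0.82300 = 0.820

0.820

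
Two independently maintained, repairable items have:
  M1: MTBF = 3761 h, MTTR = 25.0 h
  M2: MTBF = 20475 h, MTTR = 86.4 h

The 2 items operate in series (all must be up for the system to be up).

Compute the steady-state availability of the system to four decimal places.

A(M1) = MTBF/(MTBF+MTTR) = 3761/(3761+25.0) = 0.993397
A(M2) = MTBF/(MTBF+MTTR) = 20475/(20475+86.4) = 0.995798
Series availability: 0.993397 × 0.995798 = 0.9892

0.9892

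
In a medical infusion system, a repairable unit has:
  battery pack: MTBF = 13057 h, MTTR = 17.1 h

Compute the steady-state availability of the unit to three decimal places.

0.999

A(battery pack) = MTBF/(MTBF+MTTR) = 13057/(13057+17.1) = 0.999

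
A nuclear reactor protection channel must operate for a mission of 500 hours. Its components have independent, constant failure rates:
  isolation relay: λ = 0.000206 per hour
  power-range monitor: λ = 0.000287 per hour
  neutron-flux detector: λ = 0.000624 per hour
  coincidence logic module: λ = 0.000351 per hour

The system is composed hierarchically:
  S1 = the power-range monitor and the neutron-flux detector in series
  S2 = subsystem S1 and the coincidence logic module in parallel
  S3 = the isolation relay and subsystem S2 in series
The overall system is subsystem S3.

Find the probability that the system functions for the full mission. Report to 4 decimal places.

R(isolation relay) = exp(−0.000206 × 500) = 0.902127
R(power-range monitor) = exp(−0.000287 × 500) = 0.866321
R(neutron-flux detector) = exp(−0.000624 × 500) = 0.731982
R(coincidence logic module) = exp(−0.000351 × 500) = 0.839037
Series (power-range monitor and neutron-flux detector): 0.866321 × 0.731982 = 0.634131
Parallel ([0.634131] and coincidence logic module): 1 − (1 − 0.634131)(1 − 0.839037) = 0.941109
Series (isolation relay and [0.941109]): 0.902127 × 0.941109 = 0.8490

0.8490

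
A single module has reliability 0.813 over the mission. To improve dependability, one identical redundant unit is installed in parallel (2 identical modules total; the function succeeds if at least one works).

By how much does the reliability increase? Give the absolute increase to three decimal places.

0.152

R_before = 0.813
R_after = 1 − (1 − 0.813)^2 = 0.965
ΔR = 0.965 − 0.813 = 0.152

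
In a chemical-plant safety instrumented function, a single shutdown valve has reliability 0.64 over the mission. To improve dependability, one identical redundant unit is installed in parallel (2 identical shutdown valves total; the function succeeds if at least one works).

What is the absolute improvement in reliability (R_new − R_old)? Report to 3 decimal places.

0.230

R_before = 0.64
R_after = 1 − (1 − 0.64)^2 = 0.870
ΔR = 0.870 − 0.64 = 0.230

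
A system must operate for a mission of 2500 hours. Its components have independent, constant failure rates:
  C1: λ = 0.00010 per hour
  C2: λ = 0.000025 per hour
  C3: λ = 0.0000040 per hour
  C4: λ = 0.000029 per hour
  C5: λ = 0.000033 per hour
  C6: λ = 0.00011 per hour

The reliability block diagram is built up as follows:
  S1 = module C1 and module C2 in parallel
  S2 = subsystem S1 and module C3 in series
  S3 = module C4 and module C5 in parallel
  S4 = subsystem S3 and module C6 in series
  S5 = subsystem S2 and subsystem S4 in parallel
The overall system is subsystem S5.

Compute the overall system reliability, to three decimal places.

0.994

R(C1) = exp(−0.00010 × 2500) = 0.77880
R(C2) = exp(−0.000025 × 2500) = 0.93941
R(C3) = exp(−0.0000040 × 2500) = 0.99005
R(C4) = exp(−0.000029 × 2500) = 0.93007
R(C5) = exp(−0.000033 × 2500) = 0.92081
R(C6) = exp(−0.00011 × 2500) = 0.75957
Parallel (C1 and C2): 1 − (1 − 0.77880)(1 − 0.93941) = 0.98660
Series ([0.98660] and C3): 0.98660 × 0.99005 = 0.97678
Parallel (C4 and C5): 1 − (1 − 0.93007)(1 − 0.92081) = 0.99446
Series ([0.99446] and C6): 0.99446 × 0.75957 = 0.75536
Parallel ([0.97678] and [0.75536]): 1 − (1 − 0.97678)(1 − 0.75536) = 0.994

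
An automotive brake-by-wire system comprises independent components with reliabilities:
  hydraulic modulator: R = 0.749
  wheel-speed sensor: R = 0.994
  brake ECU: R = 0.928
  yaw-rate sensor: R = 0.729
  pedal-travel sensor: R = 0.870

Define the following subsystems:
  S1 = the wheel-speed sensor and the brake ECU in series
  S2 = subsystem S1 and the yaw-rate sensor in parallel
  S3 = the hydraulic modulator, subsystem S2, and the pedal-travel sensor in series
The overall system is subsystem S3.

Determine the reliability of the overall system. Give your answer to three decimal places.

Series (wheel-speed sensor and brake ECU): 0.99400 × 0.92800 = 0.92243
Parallel ([0.92243] and yaw-rate sensor): 1 − (1 − 0.92243)(1 − 0.72900) = 0.97898
Series (hydraulic modulator, [0.97898], and pedal-travel sensor): 0.74900 × 0.97898 × 0.87000 = 0.638

0.638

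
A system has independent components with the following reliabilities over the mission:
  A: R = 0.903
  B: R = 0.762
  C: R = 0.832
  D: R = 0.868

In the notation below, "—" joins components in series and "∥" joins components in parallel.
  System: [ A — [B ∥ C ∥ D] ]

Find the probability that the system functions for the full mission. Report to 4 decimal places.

0.8982

Parallel (B, C, and D): 1 − (1 − 0.762000)(1 − 0.832000)(1 − 0.868000) = 0.994722
Series (A and [0.994722]): 0.903000 × 0.994722 = 0.8982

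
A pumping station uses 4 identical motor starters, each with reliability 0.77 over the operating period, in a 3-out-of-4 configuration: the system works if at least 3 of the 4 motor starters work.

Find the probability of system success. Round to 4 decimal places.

R = Σ_{i=3}^{4} C(4,i) p^i (1−p)^{4−i} with p = 0.77
C(4,3)·0.77^3·0.23^1 = 0.420010
C(4,4)·0.77^4·0.23^0 = 0.351530
Sum = 0.7715

0.7715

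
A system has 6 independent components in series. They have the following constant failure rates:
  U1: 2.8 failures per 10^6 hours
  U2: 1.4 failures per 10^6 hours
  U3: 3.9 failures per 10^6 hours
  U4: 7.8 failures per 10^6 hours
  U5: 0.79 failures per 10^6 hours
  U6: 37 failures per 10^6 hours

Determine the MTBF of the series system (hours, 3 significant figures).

18600

Series of exponential components: λ_sys = Σ λ_i
λ_sys = 0.0000028 + 0.0000014 + 0.0000039 + 0.0000078 + 0.00000079 + 0.000037 = 5.3690e-05 /h
MTBF = 1 / λ_sys = 18600 h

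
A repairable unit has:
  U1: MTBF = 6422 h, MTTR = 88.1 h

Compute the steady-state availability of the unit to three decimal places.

0.986

A(U1) = MTBF/(MTBF+MTTR) = 6422/(6422+88.1) = 0.986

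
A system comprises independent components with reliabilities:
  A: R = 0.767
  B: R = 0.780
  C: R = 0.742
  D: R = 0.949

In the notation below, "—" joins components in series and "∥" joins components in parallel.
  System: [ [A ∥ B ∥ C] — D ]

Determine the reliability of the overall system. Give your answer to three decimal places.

Parallel (A, B, and C): 1 − (1 − 0.76700)(1 − 0.78000)(1 − 0.74200) = 0.98677
Series ([0.98677] and D): 0.98677 × 0.94900 = 0.936

0.936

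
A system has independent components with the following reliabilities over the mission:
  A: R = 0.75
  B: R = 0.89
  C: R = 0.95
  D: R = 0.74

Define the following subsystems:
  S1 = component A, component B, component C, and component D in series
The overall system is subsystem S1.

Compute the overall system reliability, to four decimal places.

Series (A, B, C, and D): 0.750000 × 0.890000 × 0.950000 × 0.740000 = 0.4693

0.4693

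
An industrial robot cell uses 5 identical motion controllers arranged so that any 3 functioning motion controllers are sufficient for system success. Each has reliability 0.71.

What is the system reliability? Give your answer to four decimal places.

0.8499

R = Σ_{i=3}^{5} C(5,i) p^i (1−p)^{5−i} with p = 0.71
C(5,3)·0.71^3·0.29^2 = 0.301003
C(5,4)·0.71^4·0.29^1 = 0.368469
C(5,5)·0.71^5·0.29^0 = 0.180423
Sum = 0.8499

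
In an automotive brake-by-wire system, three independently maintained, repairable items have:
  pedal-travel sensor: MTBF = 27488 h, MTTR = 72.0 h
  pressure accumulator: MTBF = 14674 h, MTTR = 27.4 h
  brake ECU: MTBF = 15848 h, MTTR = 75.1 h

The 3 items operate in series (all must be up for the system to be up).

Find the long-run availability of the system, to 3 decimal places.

0.991

A(pedal-travel sensor) = MTBF/(MTBF+MTTR) = 27488/(27488+72.0) = 0.997388
A(pressure accumulator) = MTBF/(MTBF+MTTR) = 14674/(14674+27.4) = 0.998136
A(brake ECU) = MTBF/(MTBF+MTTR) = 15848/(15848+75.1) = 0.995284
Series availability: 0.997388 × 0.998136 × 0.995284 = 0.991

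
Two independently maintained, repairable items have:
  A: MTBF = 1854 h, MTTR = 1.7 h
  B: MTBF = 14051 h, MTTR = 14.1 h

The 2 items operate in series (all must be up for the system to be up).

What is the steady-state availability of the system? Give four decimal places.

0.9981

A(A) = MTBF/(MTBF+MTTR) = 1854/(1854+1.7) = 0.999084
A(B) = MTBF/(MTBF+MTTR) = 14051/(14051+14.1) = 0.998998
Series availability: 0.999084 × 0.998998 = 0.9981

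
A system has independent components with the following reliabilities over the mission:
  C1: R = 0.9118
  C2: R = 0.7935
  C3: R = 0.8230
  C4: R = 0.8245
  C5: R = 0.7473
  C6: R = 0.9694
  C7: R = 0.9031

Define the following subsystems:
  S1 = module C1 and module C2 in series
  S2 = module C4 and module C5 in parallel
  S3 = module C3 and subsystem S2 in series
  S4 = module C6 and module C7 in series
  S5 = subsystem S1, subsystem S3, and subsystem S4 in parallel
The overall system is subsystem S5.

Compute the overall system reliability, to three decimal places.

0.993

Series (C1 and C2): 0.91180 × 0.79350 = 0.72351
Parallel (C4 and C5): 1 − (1 − 0.82450)(1 − 0.74730) = 0.95565
Series (C3 and [0.95565]): 0.82300 × 0.95565 = 0.78650
Series (C6 and C7): 0.96940 × 0.90310 = 0.87547
Parallel ([0.72351], [0.78650], and [0.87547]): 1 − (1 − 0.72351)(1 − 0.78650)(1 − 0.87547) = 0.993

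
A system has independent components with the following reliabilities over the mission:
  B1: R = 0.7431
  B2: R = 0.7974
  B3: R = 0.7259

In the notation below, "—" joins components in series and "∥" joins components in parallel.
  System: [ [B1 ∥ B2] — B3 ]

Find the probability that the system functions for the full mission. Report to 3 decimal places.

Parallel (B1 and B2): 1 − (1 − 0.74310)(1 − 0.79740) = 0.94795
Series ([0.94795] and B3): 0.94795 × 0.72590 = 0.688

0.688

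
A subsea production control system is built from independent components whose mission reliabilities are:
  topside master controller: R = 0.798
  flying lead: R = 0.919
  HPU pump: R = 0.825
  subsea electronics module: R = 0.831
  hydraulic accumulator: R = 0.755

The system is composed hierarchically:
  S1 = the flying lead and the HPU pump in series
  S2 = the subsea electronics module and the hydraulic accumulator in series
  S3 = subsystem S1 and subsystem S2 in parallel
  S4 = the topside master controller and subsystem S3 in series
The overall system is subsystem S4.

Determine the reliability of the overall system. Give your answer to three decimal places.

Series (flying lead and HPU pump): 0.91900 × 0.82500 = 0.75818
Series (subsea electronics module and hydraulic accumulator): 0.83100 × 0.75500 = 0.62741
Parallel ([0.75818] and [0.62741]): 1 − (1 − 0.75818)(1 − 0.62741) = 0.90990
Series (topside master controller and [0.90990]): 0.79800 × 0.90990 = 0.726

0.726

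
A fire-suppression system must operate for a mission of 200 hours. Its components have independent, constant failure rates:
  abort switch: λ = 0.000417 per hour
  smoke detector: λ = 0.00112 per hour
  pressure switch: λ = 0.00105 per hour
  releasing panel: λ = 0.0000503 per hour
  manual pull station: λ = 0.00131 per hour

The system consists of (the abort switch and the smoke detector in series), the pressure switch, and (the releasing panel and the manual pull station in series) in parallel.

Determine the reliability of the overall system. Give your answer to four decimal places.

R(abort switch) = exp(−0.000417 × 200) = 0.919983
R(smoke detector) = exp(−0.00112 × 200) = 0.799315
R(pressure switch) = exp(−0.00105 × 200) = 0.810584
R(releasing panel) = exp(−0.0000503 × 200) = 0.989990
R(manual pull station) = exp(−0.00131 × 200) = 0.769511
Series (abort switch and smoke detector): 0.919983 × 0.799315 = 0.735356
Series (releasing panel and manual pull station): 0.989990 × 0.769511 = 0.761808
Parallel ([0.735356], pressure switch, and [0.761808]): 1 − (1 − 0.735356)(1 − 0.810584)(1 − 0.761808) = 0.9881

0.9881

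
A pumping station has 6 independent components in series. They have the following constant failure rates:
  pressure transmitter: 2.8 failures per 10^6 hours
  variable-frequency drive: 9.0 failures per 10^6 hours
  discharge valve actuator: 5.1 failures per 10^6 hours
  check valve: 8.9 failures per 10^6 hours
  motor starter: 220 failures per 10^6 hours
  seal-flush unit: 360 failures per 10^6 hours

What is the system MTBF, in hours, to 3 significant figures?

1650

Series of exponential components: λ_sys = Σ λ_i
λ_sys = 0.0000028 + 0.0000090 + 0.0000051 + 0.0000089 + 0.00022 + 0.00036 = 6.0580e-04 /h
MTBF = 1 / λ_sys = 1650 h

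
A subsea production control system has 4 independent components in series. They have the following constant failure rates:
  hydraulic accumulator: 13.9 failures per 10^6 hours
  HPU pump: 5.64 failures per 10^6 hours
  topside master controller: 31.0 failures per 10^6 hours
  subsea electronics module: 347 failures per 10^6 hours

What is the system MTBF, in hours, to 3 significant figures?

Series of exponential components: λ_sys = Σ λ_i
λ_sys = 0.0000139 + 0.00000564 + 0.0000310 + 0.000347 = 3.9754e-04 /h
MTBF = 1 / λ_sys = 2520 h

2520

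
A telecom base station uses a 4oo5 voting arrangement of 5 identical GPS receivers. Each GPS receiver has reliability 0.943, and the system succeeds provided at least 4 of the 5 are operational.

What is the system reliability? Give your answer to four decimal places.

0.9711

R = Σ_{i=4}^{5} C(5,i) p^i (1−p)^{5−i} with p = 0.943
C(5,4)·0.943^4·0.057^1 = 0.225368
C(5,5)·0.943^5·0.057^0 = 0.745690
Sum = 0.9711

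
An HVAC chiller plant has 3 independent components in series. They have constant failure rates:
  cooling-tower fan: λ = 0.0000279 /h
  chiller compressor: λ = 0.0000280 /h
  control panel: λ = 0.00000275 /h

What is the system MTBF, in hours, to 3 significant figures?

17100

Series of exponential components: λ_sys = Σ λ_i
λ_sys = 0.0000279 + 0.0000280 + 0.00000275 = 5.8650e-05 /h
MTBF = 1 / λ_sys = 17100 h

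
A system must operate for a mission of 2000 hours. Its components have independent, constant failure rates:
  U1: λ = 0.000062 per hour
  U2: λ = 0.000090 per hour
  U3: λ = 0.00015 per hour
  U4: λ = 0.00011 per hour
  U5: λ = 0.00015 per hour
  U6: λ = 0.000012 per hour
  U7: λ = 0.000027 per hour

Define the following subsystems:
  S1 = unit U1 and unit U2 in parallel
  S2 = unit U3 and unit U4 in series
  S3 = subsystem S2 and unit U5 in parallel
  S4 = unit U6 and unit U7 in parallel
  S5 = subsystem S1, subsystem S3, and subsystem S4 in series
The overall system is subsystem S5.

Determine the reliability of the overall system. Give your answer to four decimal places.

0.8766

R(U1) = exp(−0.000062 × 2000) = 0.883380
R(U2) = exp(−0.000090 × 2000) = 0.835270
R(U3) = exp(−0.00015 × 2000) = 0.740818
R(U4) = exp(−0.00011 × 2000) = 0.802519
R(U5) = exp(−0.00015 × 2000) = 0.740818
R(U6) = exp(−0.000012 × 2000) = 0.976286
R(U7) = exp(−0.000027 × 2000) = 0.947432
Parallel (U1 and U2): 1 − (1 − 0.883380)(1 − 0.835270) = 0.980789
Series (U3 and U4): 0.740818 × 0.802519 = 0.594521
Parallel ([0.594521] and U5): 1 − (1 − 0.594521)(1 − 0.740818) = 0.894907
Parallel (U6 and U7): 1 − (1 − 0.976286)(1 − 0.947432) = 0.998753
Series ([0.980789], [0.894907], and [0.998753]): 0.980789 × 0.894907 × 0.998753 = 0.8766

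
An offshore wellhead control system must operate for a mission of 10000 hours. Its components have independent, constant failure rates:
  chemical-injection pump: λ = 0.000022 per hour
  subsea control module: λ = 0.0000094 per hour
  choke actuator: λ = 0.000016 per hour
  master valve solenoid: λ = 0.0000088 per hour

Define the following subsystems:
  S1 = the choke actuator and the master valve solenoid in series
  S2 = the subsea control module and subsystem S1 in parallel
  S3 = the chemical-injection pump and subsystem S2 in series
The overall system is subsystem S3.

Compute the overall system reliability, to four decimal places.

R(chemical-injection pump) = exp(−0.000022 × 10000) = 0.802519
R(subsea control module) = exp(−0.0000094 × 10000) = 0.910283
R(choke actuator) = exp(−0.000016 × 10000) = 0.852144
R(master valve solenoid) = exp(−0.0000088 × 10000) = 0.915761
Series (choke actuator and master valve solenoid): 0.852144 × 0.915761 = 0.780360
Parallel (subsea control module and [0.780360]): 1 − (1 − 0.910283)(1 − 0.780360) = 0.980295
Series (chemical-injection pump and [0.980295]): 0.802519 × 0.980295 = 0.7867

0.7867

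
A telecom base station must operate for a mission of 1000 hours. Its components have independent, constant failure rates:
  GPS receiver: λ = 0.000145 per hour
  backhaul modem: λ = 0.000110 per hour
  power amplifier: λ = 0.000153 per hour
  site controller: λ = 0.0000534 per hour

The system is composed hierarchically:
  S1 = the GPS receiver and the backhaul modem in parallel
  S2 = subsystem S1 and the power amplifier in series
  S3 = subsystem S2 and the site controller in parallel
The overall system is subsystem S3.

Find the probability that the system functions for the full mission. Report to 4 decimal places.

R(GPS receiver) = exp(−0.000145 × 1000) = 0.865022
R(backhaul modem) = exp(−0.000110 × 1000) = 0.895834
R(power amplifier) = exp(−0.000153 × 1000) = 0.858130
R(site controller) = exp(−0.0000534 × 1000) = 0.948001
Parallel (GPS receiver and backhaul modem): 1 − (1 − 0.865022)(1 − 0.895834) = 0.985940
Series ([0.985940] and power amplifier): 0.985940 × 0.858130 = 0.846065
Parallel ([0.846065] and site controller): 1 − (1 − 0.846065)(1 − 0.948001) = 0.9920

0.9920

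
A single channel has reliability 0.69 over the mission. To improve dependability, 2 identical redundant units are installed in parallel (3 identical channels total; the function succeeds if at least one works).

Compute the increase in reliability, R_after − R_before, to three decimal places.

0.280

R_before = 0.69
R_after = 1 − (1 − 0.69)^3 = 0.970
ΔR = 0.970 − 0.69 = 0.280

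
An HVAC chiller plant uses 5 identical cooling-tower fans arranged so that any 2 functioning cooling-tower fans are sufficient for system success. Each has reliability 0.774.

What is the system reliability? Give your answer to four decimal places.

0.9893

R = Σ_{i=2}^{5} C(5,i) p^i (1−p)^{5−i} with p = 0.774
C(5,2)·0.774^2·0.226^3 = 0.069152
C(5,3)·0.774^3·0.226^2 = 0.236832
C(5,4)·0.774^4·0.226^1 = 0.405548
C(5,5)·0.774^5·0.226^0 = 0.277782
Sum = 0.9893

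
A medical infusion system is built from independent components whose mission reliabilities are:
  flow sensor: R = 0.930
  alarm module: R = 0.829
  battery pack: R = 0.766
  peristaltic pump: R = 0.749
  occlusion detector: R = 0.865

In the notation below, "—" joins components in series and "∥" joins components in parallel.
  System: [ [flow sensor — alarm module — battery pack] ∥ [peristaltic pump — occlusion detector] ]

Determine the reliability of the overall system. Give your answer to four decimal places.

Series (flow sensor, alarm module, and battery pack): 0.930000 × 0.829000 × 0.766000 = 0.590563
Series (peristaltic pump and occlusion detector): 0.749000 × 0.865000 = 0.647885
Parallel ([0.590563] and [0.647885]): 1 − (1 − 0.590563)(1 − 0.647885) = 0.8558

0.8558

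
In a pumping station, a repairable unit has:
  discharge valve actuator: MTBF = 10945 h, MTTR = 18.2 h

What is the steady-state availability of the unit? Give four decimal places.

0.9983

A(discharge valve actuator) = MTBF/(MTBF+MTTR) = 10945/(10945+18.2) = 0.9983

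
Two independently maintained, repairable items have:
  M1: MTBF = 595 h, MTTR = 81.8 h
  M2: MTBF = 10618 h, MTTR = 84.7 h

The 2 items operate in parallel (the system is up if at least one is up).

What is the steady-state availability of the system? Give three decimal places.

A(M1) = MTBF/(MTBF+MTTR) = 595/(595+81.8) = 0.879137
A(M2) = MTBF/(MTBF+MTTR) = 10618/(10618+84.7) = 0.992086
Parallel availability: 1 − (1 − 0.879137)(1 − 0.992086) = 0.999

0.999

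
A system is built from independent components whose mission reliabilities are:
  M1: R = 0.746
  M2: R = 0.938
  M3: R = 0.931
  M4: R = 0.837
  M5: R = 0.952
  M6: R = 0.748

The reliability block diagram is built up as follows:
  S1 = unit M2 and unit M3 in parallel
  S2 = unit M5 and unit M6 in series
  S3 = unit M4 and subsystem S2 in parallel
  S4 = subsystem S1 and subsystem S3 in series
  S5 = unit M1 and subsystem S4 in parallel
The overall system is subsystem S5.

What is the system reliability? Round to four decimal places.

0.9870

Parallel (M2 and M3): 1 − (1 − 0.938000)(1 − 0.931000) = 0.995722
Series (M5 and M6): 0.952000 × 0.748000 = 0.712096
Parallel (M4 and [0.712096]): 1 − (1 − 0.837000)(1 − 0.712096) = 0.953072
Series ([0.995722] and [0.953072]): 0.995722 × 0.953072 = 0.948995
Parallel (M1 and [0.948995]): 1 − (1 − 0.746000)(1 − 0.948995) = 0.9870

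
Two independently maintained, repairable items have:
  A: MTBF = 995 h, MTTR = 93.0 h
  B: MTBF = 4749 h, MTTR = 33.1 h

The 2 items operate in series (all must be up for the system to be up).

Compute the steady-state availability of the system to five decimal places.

A(A) = MTBF/(MTBF+MTTR) = 995/(995+93.0) = 0.914522
A(B) = MTBF/(MTBF+MTTR) = 4749/(4749+33.1) = 0.993078
Series availability: 0.914522 × 0.993078 = 0.90819

0.90819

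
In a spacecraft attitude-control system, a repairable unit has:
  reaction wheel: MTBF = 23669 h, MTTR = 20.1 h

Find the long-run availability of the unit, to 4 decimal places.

0.9992

A(reaction wheel) = MTBF/(MTBF+MTTR) = 23669/(23669+20.1) = 0.9992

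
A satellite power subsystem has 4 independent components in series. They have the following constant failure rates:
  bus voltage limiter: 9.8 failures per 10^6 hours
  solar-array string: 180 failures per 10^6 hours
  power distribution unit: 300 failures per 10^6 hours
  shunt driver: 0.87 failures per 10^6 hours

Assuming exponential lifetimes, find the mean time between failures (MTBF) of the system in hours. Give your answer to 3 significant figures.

Series of exponential components: λ_sys = Σ λ_i
λ_sys = 0.0000098 + 0.00018 + 0.00030 + 0.00000087 = 4.9067e-04 /h
MTBF = 1 / λ_sys = 2040 h

2040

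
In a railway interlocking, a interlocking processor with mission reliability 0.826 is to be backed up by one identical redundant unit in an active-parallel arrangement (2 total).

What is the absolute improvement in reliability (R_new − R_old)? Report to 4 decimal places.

0.1437

R_before = 0.826
R_after = 1 − (1 − 0.826)^2 = 0.9697
ΔR = 0.9697 − 0.826 = 0.1437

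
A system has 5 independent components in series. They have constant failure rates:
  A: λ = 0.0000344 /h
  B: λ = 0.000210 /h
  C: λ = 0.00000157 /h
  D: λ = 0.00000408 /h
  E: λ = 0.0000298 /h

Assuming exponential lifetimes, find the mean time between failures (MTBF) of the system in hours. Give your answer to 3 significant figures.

Series of exponential components: λ_sys = Σ λ_i
λ_sys = 0.0000344 + 0.000210 + 0.00000157 + 0.00000408 + 0.0000298 = 2.7985e-04 /h
MTBF = 1 / λ_sys = 3570 h

3570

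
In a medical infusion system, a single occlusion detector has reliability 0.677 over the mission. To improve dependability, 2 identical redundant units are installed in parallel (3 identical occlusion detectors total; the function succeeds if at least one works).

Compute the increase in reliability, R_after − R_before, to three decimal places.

R_before = 0.677
R_after = 1 − (1 − 0.677)^3 = 0.966
ΔR = 0.966 − 0.677 = 0.289

0.289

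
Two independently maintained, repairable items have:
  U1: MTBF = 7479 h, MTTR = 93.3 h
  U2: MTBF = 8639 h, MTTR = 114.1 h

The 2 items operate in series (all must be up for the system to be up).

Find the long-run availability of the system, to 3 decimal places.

0.975

A(U1) = MTBF/(MTBF+MTTR) = 7479/(7479+93.3) = 0.987679
A(U2) = MTBF/(MTBF+MTTR) = 8639/(8639+114.1) = 0.986965
Series availability: 0.987679 × 0.986965 = 0.975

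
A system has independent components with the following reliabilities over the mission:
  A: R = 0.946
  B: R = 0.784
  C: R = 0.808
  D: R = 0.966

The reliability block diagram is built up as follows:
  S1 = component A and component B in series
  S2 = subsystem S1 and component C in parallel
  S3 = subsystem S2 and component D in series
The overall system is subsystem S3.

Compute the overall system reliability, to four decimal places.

0.9181

Series (A and B): 0.946000 × 0.784000 = 0.741664
Parallel ([0.741664] and C): 1 − (1 − 0.741664)(1 − 0.808000) = 0.950399
Series ([0.950399] and D): 0.950399 × 0.966000 = 0.9181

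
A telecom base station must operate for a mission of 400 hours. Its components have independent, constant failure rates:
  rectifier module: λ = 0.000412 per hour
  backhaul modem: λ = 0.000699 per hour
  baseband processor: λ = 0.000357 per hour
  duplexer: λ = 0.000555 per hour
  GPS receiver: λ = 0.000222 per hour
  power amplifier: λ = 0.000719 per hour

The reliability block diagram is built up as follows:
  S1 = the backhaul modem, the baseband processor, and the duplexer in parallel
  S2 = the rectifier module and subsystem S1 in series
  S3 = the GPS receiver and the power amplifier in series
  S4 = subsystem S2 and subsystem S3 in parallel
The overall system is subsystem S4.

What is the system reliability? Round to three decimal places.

R(rectifier module) = exp(−0.000412 × 400) = 0.84806
R(backhaul modem) = exp(−0.000699 × 400) = 0.75609
R(baseband processor) = exp(−0.000357 × 400) = 0.86693
R(duplexer) = exp(−0.000555 × 400) = 0.80092
R(GPS receiver) = exp(−0.000222 × 400) = 0.91503
R(power amplifier) = exp(−0.000719 × 400) = 0.75006
Parallel (backhaul modem, baseband processor, and duplexer): 1 − (1 − 0.75609)(1 − 0.86693)(1 − 0.80092) = 0.99354
Series (rectifier module and [0.99354]): 0.84806 × 0.99354 = 0.84258
Series (GPS receiver and power amplifier): 0.91503 × 0.75006 = 0.68633
Parallel ([0.84258] and [0.68633]): 1 − (1 − 0.84258)(1 − 0.68633) = 0.951

0.951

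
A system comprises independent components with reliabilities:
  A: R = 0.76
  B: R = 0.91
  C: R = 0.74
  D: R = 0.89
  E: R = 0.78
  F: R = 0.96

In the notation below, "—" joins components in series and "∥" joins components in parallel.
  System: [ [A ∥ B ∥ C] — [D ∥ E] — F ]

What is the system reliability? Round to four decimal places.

0.9315

Parallel (A, B, and C): 1 − (1 − 0.760000)(1 − 0.910000)(1 − 0.740000) = 0.994384
Parallel (D and E): 1 − (1 − 0.890000)(1 − 0.780000) = 0.975800
Series ([0.994384], [0.975800], and F): 0.994384 × 0.975800 × 0.960000 = 0.9315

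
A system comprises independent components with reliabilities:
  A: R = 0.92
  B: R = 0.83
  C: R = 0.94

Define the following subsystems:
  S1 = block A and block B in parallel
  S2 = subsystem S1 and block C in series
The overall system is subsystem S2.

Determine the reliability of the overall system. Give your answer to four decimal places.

0.9272

Parallel (A and B): 1 − (1 − 0.920000)(1 − 0.830000) = 0.986400
Series ([0.986400] and C): 0.986400 × 0.940000 = 0.9272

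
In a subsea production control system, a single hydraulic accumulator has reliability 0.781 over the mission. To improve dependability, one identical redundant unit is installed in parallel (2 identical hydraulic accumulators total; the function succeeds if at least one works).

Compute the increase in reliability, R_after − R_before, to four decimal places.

R_before = 0.781
R_after = 1 − (1 − 0.781)^2 = 0.9520
ΔR = 0.9520 − 0.781 = 0.1710

0.1710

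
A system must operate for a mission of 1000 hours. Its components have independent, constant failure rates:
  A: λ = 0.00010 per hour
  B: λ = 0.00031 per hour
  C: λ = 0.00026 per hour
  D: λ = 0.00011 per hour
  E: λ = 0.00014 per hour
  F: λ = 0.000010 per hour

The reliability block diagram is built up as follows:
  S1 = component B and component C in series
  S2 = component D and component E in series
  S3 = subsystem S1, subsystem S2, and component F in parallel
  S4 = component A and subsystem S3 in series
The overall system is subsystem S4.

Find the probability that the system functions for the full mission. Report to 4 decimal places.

0.9040

R(A) = exp(−0.00010 × 1000) = 0.904837
R(B) = exp(−0.00031 × 1000) = 0.733447
R(C) = exp(−0.00026 × 1000) = 0.771052
R(D) = exp(−0.00011 × 1000) = 0.895834
R(E) = exp(−0.00014 × 1000) = 0.869358
R(F) = exp(−0.000010 × 1000) = 0.990050
Series (B and C): 0.733447 × 0.771052 = 0.565526
Series (D and E): 0.895834 × 0.869358 = 0.778800
Parallel ([0.565526], [0.778800], and F): 1 − (1 − 0.565526)(1 − 0.778800)(1 − 0.990050) = 0.999044
Series (A and [0.999044]): 0.904837 × 0.999044 = 0.9040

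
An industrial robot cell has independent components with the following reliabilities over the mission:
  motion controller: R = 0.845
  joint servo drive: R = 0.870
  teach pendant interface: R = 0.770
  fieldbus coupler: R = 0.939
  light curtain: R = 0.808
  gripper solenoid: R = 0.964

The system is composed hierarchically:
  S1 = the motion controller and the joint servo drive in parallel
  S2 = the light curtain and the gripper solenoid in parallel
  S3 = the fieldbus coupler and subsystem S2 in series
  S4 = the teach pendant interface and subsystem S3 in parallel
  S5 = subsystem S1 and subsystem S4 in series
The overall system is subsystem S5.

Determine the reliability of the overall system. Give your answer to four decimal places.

Parallel (motion controller and joint servo drive): 1 − (1 − 0.845000)(1 − 0.870000) = 0.979850
Parallel (light curtain and gripper solenoid): 1 − (1 − 0.808000)(1 − 0.964000) = 0.993088
Series (fieldbus coupler and [0.993088]): 0.939000 × 0.993088 = 0.932510
Parallel (teach pendant interface and [0.932510]): 1 − (1 − 0.770000)(1 − 0.932510) = 0.984477
Series ([0.979850] and [0.984477]): 0.979850 × 0.984477 = 0.9646

0.9646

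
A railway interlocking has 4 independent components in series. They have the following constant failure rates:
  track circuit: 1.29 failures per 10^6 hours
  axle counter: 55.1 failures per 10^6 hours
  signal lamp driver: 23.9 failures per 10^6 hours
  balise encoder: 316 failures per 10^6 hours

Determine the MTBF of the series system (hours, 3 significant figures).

Series of exponential components: λ_sys = Σ λ_i
λ_sys = 0.00000129 + 0.0000551 + 0.0000239 + 0.000316 = 3.9629e-04 /h
MTBF = 1 / λ_sys = 2520 h

2520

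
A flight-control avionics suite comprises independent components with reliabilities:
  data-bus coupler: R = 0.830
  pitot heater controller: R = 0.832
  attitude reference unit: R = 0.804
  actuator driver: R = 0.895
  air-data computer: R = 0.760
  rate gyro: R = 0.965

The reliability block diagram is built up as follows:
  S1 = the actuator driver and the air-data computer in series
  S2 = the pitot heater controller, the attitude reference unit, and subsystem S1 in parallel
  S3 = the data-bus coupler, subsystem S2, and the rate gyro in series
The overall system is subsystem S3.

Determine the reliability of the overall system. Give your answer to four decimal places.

Series (actuator driver and air-data computer): 0.895000 × 0.760000 = 0.680200
Parallel (pitot heater controller, attitude reference unit, and [0.680200]): 1 − (1 − 0.832000)(1 − 0.804000)(1 − 0.680200) = 0.989470
Series (data-bus coupler, [0.989470], and rate gyro): 0.830000 × 0.989470 × 0.965000 = 0.7925

0.7925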